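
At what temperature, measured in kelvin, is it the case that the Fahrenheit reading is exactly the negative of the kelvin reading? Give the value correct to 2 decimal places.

Let K be the kelvin reading. The Fahrenheit reading is F = 1.8·K - 459.67.
Require F = -1·K: 1.8·K - 459.67 = -1·K.
(2.8)·K = 459.67  ⇒  K = 164.17.

164.17 K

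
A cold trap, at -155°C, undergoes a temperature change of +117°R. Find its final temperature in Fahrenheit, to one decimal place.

-130.0°F

The 117°R change is an interval, so only the factor 5/9 applies: +117 × 5/9 = +65.0000°C.
Final Celsius temperature: -155.0000 + 65.0000 = -90.0000°C.
In Fahrenheit: -90.0000 × 1.8 + 32 = -130.0°F.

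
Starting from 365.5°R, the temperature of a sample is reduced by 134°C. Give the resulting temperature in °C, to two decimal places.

Initial temperature in Celsius: (365.5 - 491.67) × 5/9 = -70.0944°C.
Final Celsius temperature: -70.0944 - 134.0000 = -204.0944°C.

-204.09°C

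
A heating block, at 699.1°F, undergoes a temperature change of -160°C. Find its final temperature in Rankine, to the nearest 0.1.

Initial temperature in Celsius: (699.1 - 32) × 5/9 = 370.6111°C.
Final Celsius temperature: 370.6111 - 160.0000 = 210.6111°C.
In Rankine: 210.6111 × 1.8 + 491.67 = 870.8°R.

870.8°R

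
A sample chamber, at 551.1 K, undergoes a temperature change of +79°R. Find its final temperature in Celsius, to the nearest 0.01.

Initial temperature in Celsius: 551.1 - 273.15 = 277.9500°C.
The 79°R change is an interval, so only the factor 5/9 applies: +79 × 5/9 = +43.8889°C.
Final Celsius temperature: 277.9500 + 43.8889 = 321.8389°C.

321.84°C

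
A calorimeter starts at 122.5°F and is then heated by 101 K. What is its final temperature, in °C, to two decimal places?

151.28°C

Initial temperature in Celsius: (122.5 - 32) × 5/9 = 50.2778°C.
The 101 K change is an interval; Kelvin and Celsius degrees are the same size, so ΔC = +101°C.
Final Celsius temperature: 50.2778 + 101.0000 = 151.2778°C.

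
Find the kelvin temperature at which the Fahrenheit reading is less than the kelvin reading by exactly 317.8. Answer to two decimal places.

177.34 K

Let K be the kelvin reading. The Fahrenheit reading is F = 1.8·K - 459.67.
Require F - K = -317.8: (0.8)·K - 459.67 = -317.8.
K = (-317.8 + 459.67) / (0.8) = 177.34.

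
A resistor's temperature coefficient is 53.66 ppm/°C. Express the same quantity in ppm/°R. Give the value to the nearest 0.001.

Since only a temperature interval is involved, the additive offset between the scales drops out.
A change of 1°R is a change of 5/9°C, so per °R the value is 53.66 × 5/9 = 29.811.

29.811 ppm/°R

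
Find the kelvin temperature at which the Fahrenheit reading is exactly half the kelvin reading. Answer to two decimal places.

353.59 K

Let K be the kelvin reading. The Fahrenheit reading is F = 1.8·K - 459.67.
Require F = 0.5·K: 1.8·K - 459.67 = 0.5·K.
(1.3)·K = 459.67  ⇒  K = 353.59.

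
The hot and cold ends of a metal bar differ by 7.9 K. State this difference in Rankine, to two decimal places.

14.22°R

For a temperature interval the offset drops out; only the factor 1.8 applies.
7.9 × 1.8 = 14.22.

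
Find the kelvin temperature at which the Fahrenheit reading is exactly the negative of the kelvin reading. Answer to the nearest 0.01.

164.17 K

Let K be the kelvin reading. The Fahrenheit reading is F = 1.8·K - 459.67.
Require F = -1·K: 1.8·K - 459.67 = -1·K.
(2.8)·K = 459.67  ⇒  K = 164.17.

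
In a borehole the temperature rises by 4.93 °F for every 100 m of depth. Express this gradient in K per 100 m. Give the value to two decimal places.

Since only a temperature interval is involved, the additive offset between the scales drops out.
A change of 1°F is a change of 5/9 K, so 4.93 × 5/9 = 2.74.

2.74 K/100 m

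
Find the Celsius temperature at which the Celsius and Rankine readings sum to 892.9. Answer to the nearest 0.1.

Let C be the Celsius reading. The Rankine reading is R = 1.8·C + 491.67.
Require C + R = 892.9: (2.8)·C + 491.67 = 892.9.
C = (892.9 - 491.67) / (2.8) = 143.3.

143.3°C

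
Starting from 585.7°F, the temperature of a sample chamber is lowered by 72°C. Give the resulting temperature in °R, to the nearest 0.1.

915.8°R

Initial temperature in Celsius: (585.7 - 32) × 5/9 = 307.6111°C.
Final Celsius temperature: 307.6111 - 72.0000 = 235.6111°C.
In Rankine: 235.6111 × 1.8 + 491.67 = 915.8°R.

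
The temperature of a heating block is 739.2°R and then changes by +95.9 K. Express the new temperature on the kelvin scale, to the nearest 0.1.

Initial temperature in Celsius: (739.2 - 491.67) × 5/9 = 137.5167°C.
The 95.9 K change is an interval; Kelvin and Celsius degrees are the same size, so ΔC = +95.9°C.
Final Celsius temperature: 137.5167 + 95.9000 = 233.4167°C.
In kelvin: 233.4167 + 273.15 = 506.6 K.

506.6 K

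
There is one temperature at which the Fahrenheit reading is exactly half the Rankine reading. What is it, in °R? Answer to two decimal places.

Let R be the Rankine reading. The Fahrenheit reading is F = 1·R - 459.67.
Require F = 0.5·R: 1·R - 459.67 = 0.5·R.
(0.5)·R = 459.67  ⇒  R = 919.34.

919.34°R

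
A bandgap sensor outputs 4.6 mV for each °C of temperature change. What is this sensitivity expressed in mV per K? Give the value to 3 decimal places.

4.600 mV per K

Since only a temperature interval is involved, the additive offset between the scales drops out.
A change of 1 K is a change of 1°C, so per K the value is 4.6 × 1 = 4.600.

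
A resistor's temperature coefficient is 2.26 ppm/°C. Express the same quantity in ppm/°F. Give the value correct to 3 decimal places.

1.256 ppm/°F

The quantity depends on a temperature interval, so only the ratio of degree sizes applies; the offset between the scales is irrelevant.
A change of 1°F is a change of 5/9°C, so per °F the value is 2.26 × 5/9 = 1.256.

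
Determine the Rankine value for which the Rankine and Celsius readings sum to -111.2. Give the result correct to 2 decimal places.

Let R be the Rankine reading. The Celsius reading is C = 5/9·R - 273.15.
Require R + C = -111.2: (14/9)·R - 273.15 = -111.2.
R = (-111.2 + 273.15) / (14/9) = 104.11.

104.11°R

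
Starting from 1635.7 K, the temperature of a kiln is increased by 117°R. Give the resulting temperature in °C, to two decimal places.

1427.55°C

Initial temperature in Celsius: 1635.7 - 273.15 = 1362.5500°C.
The 117°R change is an interval, so only the factor 5/9 applies: +117 × 5/9 = +65.0000°C.
Final Celsius temperature: 1362.5500 + 65.0000 = 1427.5500°C.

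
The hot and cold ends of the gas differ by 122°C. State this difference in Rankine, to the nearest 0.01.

Only the scale ratio 1.8 matters for a change in temperature.
122 × 1.8 = 219.60.

219.60°R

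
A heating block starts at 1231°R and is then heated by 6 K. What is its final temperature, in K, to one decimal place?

689.9 K

Initial temperature in Celsius: (1231 - 491.67) × 5/9 = 410.7389°C.
The 6 K change is an interval; Kelvin and Celsius degrees are the same size, so ΔC = +6°C.
Final Celsius temperature: 410.7389 + 6.0000 = 416.7389°C.
In kelvin: 416.7389 + 273.15 = 689.9 K.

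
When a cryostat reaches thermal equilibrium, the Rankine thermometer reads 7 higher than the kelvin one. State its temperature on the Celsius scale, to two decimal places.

-264.40°C

Let x be the kelvin reading; then the Rankine reading is 1.8·x.
(1.8·x) - x = 7  ⇒  (0.8)·x = 7  ⇒  x = 8.7500 K.
In Celsius: 8.75 - 273.15 = -264.40°C.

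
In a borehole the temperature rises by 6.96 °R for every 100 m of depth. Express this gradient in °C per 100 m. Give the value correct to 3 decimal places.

The quantity depends on a temperature interval, so only the ratio of degree sizes applies; the offset between the scales is irrelevant.
A change of 1°R is a change of 5/9°C, so 6.96 × 5/9 = 3.867.

3.867 °C/100 m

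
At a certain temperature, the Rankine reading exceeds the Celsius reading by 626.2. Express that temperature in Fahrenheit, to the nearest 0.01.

334.69°F

Let x be the Celsius reading; then the Rankine reading is 1.8·x + 491.67.
(1.8·x + 491.67) - x = 626.2  ⇒  (0.8)·x = 134.53  ⇒  x = 168.1625°C.
In Fahrenheit: 168.1625 × 1.8 + 32 = 334.69°F.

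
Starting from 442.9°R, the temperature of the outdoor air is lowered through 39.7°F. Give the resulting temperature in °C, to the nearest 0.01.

Initial temperature in Celsius: (442.9 - 491.67) × 5/9 = -27.0944°C.
The 39.7°F change is an interval, so only the factor 5/9 applies: -39.7 × 5/9 = -22.0556°C.
Final Celsius temperature: -27.0944 - 22.0556 = -49.1500°C.

-49.15°C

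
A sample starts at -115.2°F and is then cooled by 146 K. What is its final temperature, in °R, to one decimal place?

Initial temperature in Celsius: (-115.2 - 32) × 5/9 = -81.7778°C.
The 146 K change is an interval; Kelvin and Celsius degrees are the same size, so ΔC = -146°C.
Final Celsius temperature: -81.7778 - 146.0000 = -227.7778°C.
In Rankine: -227.7778 × 1.8 + 491.67 = 81.7°R.

81.7°R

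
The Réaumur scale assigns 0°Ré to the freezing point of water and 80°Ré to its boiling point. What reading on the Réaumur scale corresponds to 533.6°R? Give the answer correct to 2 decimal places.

18.64°Ré

First in Celsius: (533.6 - 491.67) × 5/9 = 23.2944°C.
Linearly onto the Réaumur scale: 0 + (23.2944 / 100) × (80 - 0) = 18.64°Ré.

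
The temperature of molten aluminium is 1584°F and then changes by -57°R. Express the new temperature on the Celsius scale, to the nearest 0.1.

Initial temperature in Celsius: (1584 - 32) × 5/9 = 862.2222°C.
The 57°R change is an interval, so only the factor 5/9 applies: -57 × 5/9 = -31.6667°C.
Final Celsius temperature: 862.2222 - 31.6667 = 830.5556°C.

830.6°C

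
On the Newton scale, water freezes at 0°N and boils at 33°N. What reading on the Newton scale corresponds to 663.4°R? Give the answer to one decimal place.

31.5°N

First in Celsius: (663.4 - 491.67) × 5/9 = 95.4056°C.
Linearly onto the Newton scale: 0 + (95.4056 / 100) × (33 - 0) = 31.5°N.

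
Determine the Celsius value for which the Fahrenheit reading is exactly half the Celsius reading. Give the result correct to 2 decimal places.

-24.62°C

Let C be the Celsius reading. The Fahrenheit reading is F = 1.8·C + 32.
Require F = 0.5·C: 1.8·C + 32 = 0.5·C.
(1.3)·C = -32  ⇒  C = -24.62.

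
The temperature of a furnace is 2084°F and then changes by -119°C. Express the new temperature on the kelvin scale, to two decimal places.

1294.15 K

Initial temperature in Celsius: (2084 - 32) × 5/9 = 1140.0000°C.
Final Celsius temperature: 1140.0000 - 119.0000 = 1021.0000°C.
In kelvin: 1021.0000 + 273.15 = 1294.15 K.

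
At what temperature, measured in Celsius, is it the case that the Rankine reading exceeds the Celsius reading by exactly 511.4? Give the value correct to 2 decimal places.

Let C be the Celsius reading. The Rankine reading is R = 1.8·C + 491.67.
Require R - C = 511.4: (0.8)·C + 491.67 = 511.4.
C = (511.4 - 491.67) / (0.8) = 24.66.

24.66°C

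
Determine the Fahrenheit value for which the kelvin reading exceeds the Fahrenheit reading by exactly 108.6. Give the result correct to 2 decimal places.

Let F be the Fahrenheit reading. The kelvin reading is K = 5/9·F + 255.372.
Require K - F = 108.6: (-4/9)·F + 255.372 = 108.6.
F = (108.6 - 255.372) / (-4/9) = 330.24.

330.24°F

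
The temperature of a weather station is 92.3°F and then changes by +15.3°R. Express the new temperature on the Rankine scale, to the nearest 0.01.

567.27°R

Initial temperature in Celsius: (92.3 - 32) × 5/9 = 33.5000°C.
The 15.3°R change is an interval, so only the factor 5/9 applies: +15.3 × 5/9 = +8.5000°C.
Final Celsius temperature: 33.5000 + 8.5000 = 42.0000°C.
In Rankine: 42.0000 × 1.8 + 491.67 = 567.27°R.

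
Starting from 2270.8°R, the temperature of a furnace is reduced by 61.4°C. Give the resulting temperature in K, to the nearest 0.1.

1200.2 K

Initial temperature in Celsius: (2270.8 - 491.67) × 5/9 = 988.4056°C.
Final Celsius temperature: 988.4056 - 61.4000 = 927.0056°C.
In kelvin: 927.0056 + 273.15 = 1200.2 K.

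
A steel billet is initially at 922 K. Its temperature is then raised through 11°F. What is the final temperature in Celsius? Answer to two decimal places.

654.96°C

Initial temperature in Celsius: 922 - 273.15 = 648.8500°C.
The 11°F change is an interval, so only the factor 5/9 applies: +11 × 5/9 = +6.1111°C.
Final Celsius temperature: 648.8500 + 6.1111 = 654.9611°C.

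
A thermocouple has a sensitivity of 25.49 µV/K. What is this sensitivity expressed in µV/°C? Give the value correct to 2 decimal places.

25.49 µV/°C

The quantity depends on a temperature interval, so only the ratio of degree sizes applies; the offset between the scales is irrelevant.
A change of 1°C is a change of 1 K, so per °C the value is 25.49 × 1 = 25.49.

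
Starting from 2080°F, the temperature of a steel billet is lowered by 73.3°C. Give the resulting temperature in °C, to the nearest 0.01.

Initial temperature in Celsius: (2080 - 32) × 5/9 = 1137.7778°C.
Final Celsius temperature: 1137.7778 - 73.3000 = 1064.4778°C.

1064.48°C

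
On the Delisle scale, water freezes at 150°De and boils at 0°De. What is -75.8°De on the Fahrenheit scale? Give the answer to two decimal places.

302.96°F

Linear interpolation between the fixed points: C = (-75.8 - 150) × 100 / (0 - 150) = 150.5333°C.
Then 150.5333 × 1.8 + 32 = 302.96°F.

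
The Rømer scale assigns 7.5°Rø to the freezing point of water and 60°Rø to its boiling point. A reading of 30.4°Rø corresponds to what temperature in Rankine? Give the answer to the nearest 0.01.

Linear interpolation between the fixed points: C = (30.4 - 7.5) × 100 / (60 - 7.5) = 43.6190°C.
Then 43.6190 × 1.8 + 491.67 = 570.18°R.

570.18°R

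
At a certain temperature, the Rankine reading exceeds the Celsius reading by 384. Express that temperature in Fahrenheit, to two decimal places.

-210.26°F

Let x be the Rankine reading; then the Celsius reading is 5/9·x - 273.15.
(5/9·x - 273.15) - x = -384  ⇒  (-4/9)·x = -110.85  ⇒  x = 249.4125°R.
In Celsius: (249.4125 - 491.67) × 5/9 = -134.5875°C.
In Fahrenheit: -134.5875 × 1.8 + 32 = -210.26°F.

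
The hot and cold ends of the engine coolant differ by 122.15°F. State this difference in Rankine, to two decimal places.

Fahrenheit and Rankine degrees are the same size, so the interval is unchanged: 122.15.

122.15°R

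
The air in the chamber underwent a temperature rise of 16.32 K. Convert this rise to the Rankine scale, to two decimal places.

29.38°R

An interval of 1 K corresponds to 1.8°R.
16.32 × 1.8 = 29.38.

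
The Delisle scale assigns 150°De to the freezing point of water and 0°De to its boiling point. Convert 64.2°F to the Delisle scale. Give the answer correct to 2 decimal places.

First in Celsius: (64.2 - 32) × 5/9 = 17.8889°C.
Linearly onto the Delisle scale: 150 + (17.8889 / 100) × (0 - 150) = 123.17°De.

123.17°De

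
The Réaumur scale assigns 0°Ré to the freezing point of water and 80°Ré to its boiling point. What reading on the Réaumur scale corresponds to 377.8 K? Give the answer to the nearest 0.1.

First in Celsius: 377.8 - 273.15 = 104.6500°C.
Linearly onto the Réaumur scale: 0 + (104.6500 / 100) × (80 - 0) = 83.7°Ré.

83.7°Ré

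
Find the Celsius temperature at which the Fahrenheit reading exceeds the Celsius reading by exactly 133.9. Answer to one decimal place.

127.4°C

Let C be the Celsius reading. The Fahrenheit reading is F = 1.8·C + 32.
Require F - C = 133.9: (0.8)·C + 32 = 133.9.
C = (133.9 - 32) / (0.8) = 127.4.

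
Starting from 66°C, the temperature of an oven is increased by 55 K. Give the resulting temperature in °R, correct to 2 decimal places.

The 55 K change is an interval; Kelvin and Celsius degrees are the same size, so ΔC = +55°C.
Final Celsius temperature: 66.0000 + 55.0000 = 121.0000°C.
In Rankine: 121.0000 × 1.8 + 491.67 = 709.47°R.

709.47°R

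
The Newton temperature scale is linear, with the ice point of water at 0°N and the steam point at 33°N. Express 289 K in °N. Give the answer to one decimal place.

First in Celsius: 289 - 273.15 = 15.8500°C.
Linearly onto the Newton scale: 0 + (15.8500 / 100) × (33 - 0) = 5.2°N.

5.2°N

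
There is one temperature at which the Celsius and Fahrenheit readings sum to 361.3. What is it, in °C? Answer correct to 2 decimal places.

117.61°C

Let C be the Celsius reading. The Fahrenheit reading is F = 1.8·C + 32.
Require C + F = 361.3: (2.8)·C + 32 = 361.3.
C = (361.3 - 32) / (2.8) = 117.61.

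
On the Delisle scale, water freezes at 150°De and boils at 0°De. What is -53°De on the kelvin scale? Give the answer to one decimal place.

Linear interpolation between the fixed points: C = (-53 - 150) × 100 / (0 - 150) = 135.3333°C.
Then 135.3333 + 273.15 = 408.5 K.

408.5 K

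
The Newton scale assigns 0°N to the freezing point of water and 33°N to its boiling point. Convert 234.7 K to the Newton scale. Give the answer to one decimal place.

First in Celsius: 234.7 - 273.15 = -38.4500°C.
Linearly onto the Newton scale: 0 + (-38.4500 / 100) × (33 - 0) = -12.7°N.

-12.7°N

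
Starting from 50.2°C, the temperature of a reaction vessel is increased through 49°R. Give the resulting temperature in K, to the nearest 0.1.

The 49°R change is an interval, so only the factor 5/9 applies: +49 × 5/9 = +27.2222°C.
Final Celsius temperature: 50.2000 + 27.2222 = 77.4222°C.
In kelvin: 77.4222 + 273.15 = 350.6 K.

350.6 K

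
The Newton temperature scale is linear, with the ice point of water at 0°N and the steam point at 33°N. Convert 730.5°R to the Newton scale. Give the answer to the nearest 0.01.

First in Celsius: (730.5 - 491.67) × 5/9 = 132.6833°C.
Linearly onto the Newton scale: 0 + (132.6833 / 100) × (33 - 0) = 43.79°N.

43.79°N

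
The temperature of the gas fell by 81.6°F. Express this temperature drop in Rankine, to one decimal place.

81.6°R

Fahrenheit and Rankine degrees are the same size, so the interval is unchanged: 81.6.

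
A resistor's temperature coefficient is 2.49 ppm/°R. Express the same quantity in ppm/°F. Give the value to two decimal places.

Since only a temperature interval is involved, the additive offset between the scales drops out.
A change of 1°F is a change of 1°R, so per °F the value is 2.49 × 1 = 2.49.

2.49 ppm/°F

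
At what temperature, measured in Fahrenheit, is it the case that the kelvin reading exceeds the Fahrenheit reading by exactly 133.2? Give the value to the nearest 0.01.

274.89°F

Let F be the Fahrenheit reading. The kelvin reading is K = 5/9·F + 255.372.
Require K - F = 133.2: (-4/9)·F + 255.372 = 133.2.
F = (133.2 - 255.372) / (-4/9) = 274.89.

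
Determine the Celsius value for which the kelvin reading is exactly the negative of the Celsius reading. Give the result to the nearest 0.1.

-136.6°C

Let C be the Celsius reading. The kelvin reading is K = 1·C + 273.15.
Require K = -1·C: 1·C + 273.15 = -1·C.
(2)·C = -273.15  ⇒  C = -136.6.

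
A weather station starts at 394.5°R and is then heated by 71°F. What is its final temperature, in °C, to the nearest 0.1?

-14.5°C

Initial temperature in Celsius: (394.5 - 491.67) × 5/9 = -53.9833°C.
The 71°F change is an interval, so only the factor 5/9 applies: +71 × 5/9 = +39.4444°C.
Final Celsius temperature: -53.9833 + 39.4444 = -14.5389°C.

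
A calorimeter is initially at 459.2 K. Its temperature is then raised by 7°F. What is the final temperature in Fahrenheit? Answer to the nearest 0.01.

Initial temperature in Celsius: 459.2 - 273.15 = 186.0500°C.
The 7°F change is an interval, so only the factor 5/9 applies: +7 × 5/9 = +3.8889°C.
Final Celsius temperature: 186.0500 + 3.8889 = 189.9389°C.
In Fahrenheit: 189.9389 × 1.8 + 32 = 373.89°F.

373.89°F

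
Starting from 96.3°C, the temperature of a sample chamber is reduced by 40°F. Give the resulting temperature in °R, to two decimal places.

The 40°F change is an interval, so only the factor 5/9 applies: -40 × 5/9 = -22.2222°C.
Final Celsius temperature: 96.3000 - 22.2222 = 74.0778°C.
In Rankine: 74.0778 × 1.8 + 491.67 = 625.01°R.

625.01°R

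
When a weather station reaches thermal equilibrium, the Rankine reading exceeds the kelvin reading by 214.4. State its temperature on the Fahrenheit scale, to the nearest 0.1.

Let x be the kelvin reading; then the Rankine reading is 1.8·x.
(1.8·x) - x = 214.4  ⇒  (0.8)·x = 214.4  ⇒  x = 268.0000 K.
In Celsius: 268 - 273.15 = -5.1500°C.
In Fahrenheit: -5.1500 × 1.8 + 32 = 22.7°F.

22.7°F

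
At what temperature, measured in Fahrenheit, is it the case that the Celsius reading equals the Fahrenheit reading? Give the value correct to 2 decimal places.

Let F be the Fahrenheit reading. The Celsius reading is C = 5/9·F - 17.7778.
Set C = F: 5/9·F - 17.7778 = F.
(-4/9)·F = 17.7778  ⇒  F = -40.00.

-40.00°F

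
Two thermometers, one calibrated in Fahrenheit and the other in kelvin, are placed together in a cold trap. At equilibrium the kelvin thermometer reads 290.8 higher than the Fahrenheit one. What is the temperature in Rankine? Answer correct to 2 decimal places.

Let x be the Fahrenheit reading; then the kelvin reading is 5/9·x + 255.372.
(5/9·x + 255.372) - x = 290.8  ⇒  (-4/9)·x = 35.4278  ⇒  x = -79.7125°F.
In Celsius: (-79.7125 - 32) × 5/9 = -62.0625°C.
In Rankine: -62.0625 × 1.8 + 491.67 = 379.96°R.

379.96°R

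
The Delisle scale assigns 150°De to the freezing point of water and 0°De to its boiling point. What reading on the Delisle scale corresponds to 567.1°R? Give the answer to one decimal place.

First in Celsius: (567.1 - 491.67) × 5/9 = 41.9056°C.
Linearly onto the Delisle scale: 150 + (41.9056 / 100) × (0 - 150) = 87.1°De.

87.1°De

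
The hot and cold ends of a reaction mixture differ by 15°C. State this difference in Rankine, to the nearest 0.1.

An interval of 1°C corresponds to 1.8°R.
15 × 1.8 = 27.0.

27.0°R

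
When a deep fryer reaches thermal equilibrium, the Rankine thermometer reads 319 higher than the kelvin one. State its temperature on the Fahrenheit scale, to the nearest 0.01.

258.08°F

Let x be the kelvin reading; then the Rankine reading is 1.8·x.
(1.8·x) - x = 319  ⇒  (0.8)·x = 319  ⇒  x = 398.7500 K.
In Celsius: 398.75 - 273.15 = 125.6000°C.
In Fahrenheit: 125.6000 × 1.8 + 32 = 258.08°F.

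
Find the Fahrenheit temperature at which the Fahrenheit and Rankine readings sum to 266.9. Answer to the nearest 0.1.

Let F be the Fahrenheit reading. The Rankine reading is R = 1·F + 459.67.
Require F + R = 266.9: (2)·F + 459.67 = 266.9.
F = (266.9 - 459.67) / (2) = -96.4.

-96.4°F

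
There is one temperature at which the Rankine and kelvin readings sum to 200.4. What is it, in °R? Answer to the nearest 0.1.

Let R be the Rankine reading. The kelvin reading is K = 5/9·R.
Require R + K = 200.4: (14/9)·R = 200.4.
R = (200.4) / (14/9) = 128.8.

128.8°R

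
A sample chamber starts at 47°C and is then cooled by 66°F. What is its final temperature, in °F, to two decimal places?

The 66°F change is an interval, so only the factor 5/9 applies: -66 × 5/9 = -36.6667°C.
Final Celsius temperature: 47.0000 - 36.6667 = 10.3333°C.
In Fahrenheit: 10.3333 × 1.8 + 32 = 50.60°F.

50.60°F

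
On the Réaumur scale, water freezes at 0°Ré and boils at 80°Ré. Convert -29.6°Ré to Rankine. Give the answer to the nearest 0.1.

425.1°R

Linear interpolation between the fixed points: C = (-29.6 - 0) × 100 / (80 - 0) = -37.0000°C.
Then -37.0000 × 1.8 + 491.67 = 425.1°R.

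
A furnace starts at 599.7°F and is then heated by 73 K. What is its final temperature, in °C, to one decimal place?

388.4°C

Initial temperature in Celsius: (599.7 - 32) × 5/9 = 315.3889°C.
The 73 K change is an interval; Kelvin and Celsius degrees are the same size, so ΔC = +73°C.
Final Celsius temperature: 315.3889 + 73.0000 = 388.3889°C.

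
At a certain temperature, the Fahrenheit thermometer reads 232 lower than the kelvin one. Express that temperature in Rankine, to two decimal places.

512.26°R

Let x be the kelvin reading; then the Fahrenheit reading is 1.8·x - 459.67.
(1.8·x - 459.67) - x = -232  ⇒  (0.8)·x = 227.67  ⇒  x = 284.5875 K.
In Celsius: 284.5875 - 273.15 = 11.4375°C.
In Rankine: 11.4375 × 1.8 + 491.67 = 512.26°R.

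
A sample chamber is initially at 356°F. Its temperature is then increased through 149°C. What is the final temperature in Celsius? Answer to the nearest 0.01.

329.00°C

Initial temperature in Celsius: (356 - 32) × 5/9 = 180.0000°C.
Final Celsius temperature: 180.0000 + 149.0000 = 329.0000°C.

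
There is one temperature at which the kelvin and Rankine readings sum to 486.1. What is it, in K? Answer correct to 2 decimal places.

173.61 K

Let K be the kelvin reading. The Rankine reading is R = 1.8·K.
Require K + R = 486.1: (2.8)·K = 486.1.
K = (486.1) / (2.8) = 173.61.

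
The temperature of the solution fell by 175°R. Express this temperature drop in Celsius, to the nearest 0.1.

For a temperature interval the offset drops out; only the factor 5/9 applies.
175 × 5/9 = 97.2.

97.2°C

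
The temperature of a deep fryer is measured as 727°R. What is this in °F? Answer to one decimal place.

267.3°F

In Celsius: (727 - 491.67) × 5/9 = 130.7389°C.
In Fahrenheit: 130.7389 × 1.8 + 32 = 267.3°F.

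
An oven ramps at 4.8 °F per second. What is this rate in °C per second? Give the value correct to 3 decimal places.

The quantity depends on a temperature interval, so only the ratio of degree sizes applies; the offset between the scales is irrelevant.
A change of 1°F is a change of 5/9°C, so 4.8 × 5/9 = 2.667.

2.667 °C/second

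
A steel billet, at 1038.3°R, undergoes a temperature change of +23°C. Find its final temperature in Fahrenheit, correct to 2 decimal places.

620.03°F

Initial temperature in Celsius: (1038.3 - 491.67) × 5/9 = 303.6833°C.
Final Celsius temperature: 303.6833 + 23.0000 = 326.6833°C.
In Fahrenheit: 326.6833 × 1.8 + 32 = 620.03°F.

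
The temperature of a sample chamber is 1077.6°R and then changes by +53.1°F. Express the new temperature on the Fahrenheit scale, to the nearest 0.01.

Initial temperature in Celsius: (1077.6 - 491.67) × 5/9 = 325.5167°C.
The 53.1°F change is an interval, so only the factor 5/9 applies: +53.1 × 5/9 = +29.5000°C.
Final Celsius temperature: 325.5167 + 29.5000 = 355.0167°C.
In Fahrenheit: 355.0167 × 1.8 + 32 = 671.03°F.

671.03°F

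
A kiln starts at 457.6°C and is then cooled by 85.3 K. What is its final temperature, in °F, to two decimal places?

The 85.3 K change is an interval; Kelvin and Celsius degrees are the same size, so ΔC = -85.3°C.
Final Celsius temperature: 457.6000 - 85.3000 = 372.3000°C.
In Fahrenheit: 372.3000 × 1.8 + 32 = 702.14°F.

702.14°F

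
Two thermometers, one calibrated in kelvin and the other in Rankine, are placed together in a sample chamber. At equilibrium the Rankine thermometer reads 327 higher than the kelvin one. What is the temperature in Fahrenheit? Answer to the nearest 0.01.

276.08°F

Let x be the kelvin reading; then the Rankine reading is 1.8·x.
(1.8·x) - x = 327  ⇒  (0.8)·x = 327  ⇒  x = 408.7500 K.
In Celsius: 408.75 - 273.15 = 135.6000°C.
In Fahrenheit: 135.6000 × 1.8 + 32 = 276.08°F.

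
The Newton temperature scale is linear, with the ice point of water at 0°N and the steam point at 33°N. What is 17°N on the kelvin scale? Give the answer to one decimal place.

Linear interpolation between the fixed points: C = (17 - 0) × 100 / (33 - 0) = 51.5152°C.
Then 51.5152 + 273.15 = 324.7 K.

324.7 K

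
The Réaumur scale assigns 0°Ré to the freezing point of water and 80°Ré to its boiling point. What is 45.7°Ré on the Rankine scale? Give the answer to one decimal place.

594.5°R

Linear interpolation between the fixed points: C = (45.7 - 0) × 100 / (80 - 0) = 57.1250°C.
Then 57.1250 × 1.8 + 491.67 = 594.5°R.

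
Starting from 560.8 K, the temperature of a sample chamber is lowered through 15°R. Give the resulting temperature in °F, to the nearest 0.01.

534.77°F

Initial temperature in Celsius: 560.8 - 273.15 = 287.6500°C.
The 15°R change is an interval, so only the factor 5/9 applies: -15 × 5/9 = -8.3333°C.
Final Celsius temperature: 287.6500 - 8.3333 = 279.3167°C.
In Fahrenheit: 279.3167 × 1.8 + 32 = 534.77°F.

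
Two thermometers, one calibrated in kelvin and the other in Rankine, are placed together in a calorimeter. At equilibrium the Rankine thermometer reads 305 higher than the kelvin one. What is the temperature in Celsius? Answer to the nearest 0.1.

108.1°C

Let x be the kelvin reading; then the Rankine reading is 1.8·x.
(1.8·x) - x = 305  ⇒  (0.8)·x = 305  ⇒  x = 381.2500 K.
In Celsius: 381.25 - 273.15 = 108.1°C.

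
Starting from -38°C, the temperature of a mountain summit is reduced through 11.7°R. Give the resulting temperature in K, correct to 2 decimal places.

The 11.7°R change is an interval, so only the factor 5/9 applies: -11.7 × 5/9 = -6.5000°C.
Final Celsius temperature: -38.0000 - 6.5000 = -44.5000°C.
In kelvin: -44.5000 + 273.15 = 228.65 K.

228.65 K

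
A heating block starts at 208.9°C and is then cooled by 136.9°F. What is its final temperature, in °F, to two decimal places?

The 136.9°F change is an interval, so only the factor 5/9 applies: -136.9 × 5/9 = -76.0556°C.
Final Celsius temperature: 208.9000 - 76.0556 = 132.8444°C.
In Fahrenheit: 132.8444 × 1.8 + 32 = 271.12°F.

271.12°F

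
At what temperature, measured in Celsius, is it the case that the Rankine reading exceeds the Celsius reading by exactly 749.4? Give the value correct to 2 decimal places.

322.16°C

Let C be the Celsius reading. The Rankine reading is R = 1.8·C + 491.67.
Require R - C = 749.4: (0.8)·C + 491.67 = 749.4.
C = (749.4 - 491.67) / (0.8) = 322.16.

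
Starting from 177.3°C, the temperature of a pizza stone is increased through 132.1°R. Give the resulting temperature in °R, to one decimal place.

942.9°R

The 132.1°R change is an interval, so only the factor 5/9 applies: +132.1 × 5/9 = +73.3889°C.
Final Celsius temperature: 177.3000 + 73.3889 = 250.6889°C.
In Rankine: 250.6889 × 1.8 + 491.67 = 942.9°R.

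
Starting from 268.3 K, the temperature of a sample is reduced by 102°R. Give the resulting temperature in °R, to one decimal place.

380.9°R

Initial temperature in Celsius: 268.3 - 273.15 = -4.8500°C.
The 102°R change is an interval, so only the factor 5/9 applies: -102 × 5/9 = -56.6667°C.
Final Celsius temperature: -4.8500 - 56.6667 = -61.5167°C.
In Rankine: -61.5167 × 1.8 + 491.67 = 380.9°R.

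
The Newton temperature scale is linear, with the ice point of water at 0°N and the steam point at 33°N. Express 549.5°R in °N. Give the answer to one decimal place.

First in Celsius: (549.5 - 491.67) × 5/9 = 32.1278°C.
Linearly onto the Newton scale: 0 + (32.1278 / 100) × (33 - 0) = 10.6°N.

10.6°N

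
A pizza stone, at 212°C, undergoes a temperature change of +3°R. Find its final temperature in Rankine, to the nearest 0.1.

876.3°R

The 3°R change is an interval, so only the factor 5/9 applies: +3 × 5/9 = +1.6667°C.
Final Celsius temperature: 212.0000 + 1.6667 = 213.6667°C.
In Rankine: 213.6667 × 1.8 + 491.67 = 876.3°R.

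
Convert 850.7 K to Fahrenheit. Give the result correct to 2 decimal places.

In Celsius: 850.7 - 273.15 = 577.5500°C.
In Fahrenheit: 577.5500 × 1.8 + 32 = 1071.59°F.

1071.59°F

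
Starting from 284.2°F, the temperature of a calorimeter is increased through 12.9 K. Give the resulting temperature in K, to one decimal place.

426.2 K

Initial temperature in Celsius: (284.2 - 32) × 5/9 = 140.1111°C.
The 12.9 K change is an interval; Kelvin and Celsius degrees are the same size, so ΔC = +12.9°C.
Final Celsius temperature: 140.1111 + 12.9000 = 153.0111°C.
In kelvin: 153.0111 + 273.15 = 426.2 K.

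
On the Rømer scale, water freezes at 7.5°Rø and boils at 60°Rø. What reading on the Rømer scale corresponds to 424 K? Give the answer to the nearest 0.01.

First in Celsius: 424 - 273.15 = 150.8500°C.
Linearly onto the Rømer scale: 7.5 + (150.8500 / 100) × (60 - 7.5) = 86.70°Rø.

86.70°Rø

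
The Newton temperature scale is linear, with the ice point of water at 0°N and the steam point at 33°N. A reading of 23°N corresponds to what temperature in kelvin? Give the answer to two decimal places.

342.85 K

Linear interpolation between the fixed points: C = (23 - 0) × 100 / (33 - 0) = 69.6970°C.
Then 69.6970 + 273.15 = 342.85 K.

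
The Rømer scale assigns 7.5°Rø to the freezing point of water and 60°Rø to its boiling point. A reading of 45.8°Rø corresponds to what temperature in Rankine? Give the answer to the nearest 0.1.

623.0°R

Linear interpolation between the fixed points: C = (45.8 - 7.5) × 100 / (60 - 7.5) = 72.9524°C.
Then 72.9524 × 1.8 + 491.67 = 623.0°R.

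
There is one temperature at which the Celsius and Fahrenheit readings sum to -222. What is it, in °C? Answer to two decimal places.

Let C be the Celsius reading. The Fahrenheit reading is F = 1.8·C + 32.
Require C + F = -222: (2.8)·C + 32 = -222.
C = (-222 - 32) / (2.8) = -90.71.

-90.71°C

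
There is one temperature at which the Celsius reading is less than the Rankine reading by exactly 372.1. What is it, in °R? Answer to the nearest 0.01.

222.64°R

Let R be the Rankine reading. The Celsius reading is C = 5/9·R - 273.15.
Require C - R = -372.1: (-4/9)·R - 273.15 = -372.1.
R = (-372.1 + 273.15) / (-4/9) = 222.64.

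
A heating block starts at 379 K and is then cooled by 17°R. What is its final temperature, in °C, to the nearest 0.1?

96.4°C

Initial temperature in Celsius: 379 - 273.15 = 105.8500°C.
The 17°R change is an interval, so only the factor 5/9 applies: -17 × 5/9 = -9.4444°C.
Final Celsius temperature: 105.8500 - 9.4444 = 96.4056°C.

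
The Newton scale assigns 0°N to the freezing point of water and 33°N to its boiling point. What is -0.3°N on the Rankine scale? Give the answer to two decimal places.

Linear interpolation between the fixed points: C = (-0.3 - 0) × 100 / (33 - 0) = -0.9091°C.
Then -0.9091 × 1.8 + 491.67 = 490.03°R.

490.03°R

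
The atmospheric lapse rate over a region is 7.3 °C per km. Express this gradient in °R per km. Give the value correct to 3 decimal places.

13.140 °R/km

The quantity depends on a temperature interval, so only the ratio of degree sizes applies; the offset between the scales is irrelevant.
A change of 1°C is a change of 1.8°R, so 7.3 × 1.8 = 13.140.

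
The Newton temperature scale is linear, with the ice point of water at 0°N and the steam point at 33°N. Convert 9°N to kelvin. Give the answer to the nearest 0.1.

Linear interpolation between the fixed points: C = (9 - 0) × 100 / (33 - 0) = 27.2727°C.
Then 27.2727 + 273.15 = 300.4 K.

300.4 K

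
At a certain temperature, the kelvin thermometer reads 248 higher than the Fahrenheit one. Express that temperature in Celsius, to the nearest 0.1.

-8.6°C

Let x be the Fahrenheit reading; then the kelvin reading is 5/9·x + 255.372.
(5/9·x + 255.372) - x = 248  ⇒  (-4/9)·x = -7.37222  ⇒  x = 16.5875°F.
In Celsius: (16.5875 - 32) × 5/9 = -8.6°C.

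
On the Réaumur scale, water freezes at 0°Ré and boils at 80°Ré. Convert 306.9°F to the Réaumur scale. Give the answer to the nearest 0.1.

First in Celsius: (306.9 - 32) × 5/9 = 152.7222°C.
Linearly onto the Réaumur scale: 0 + (152.7222 / 100) × (80 - 0) = 122.2°Ré.

122.2°Ré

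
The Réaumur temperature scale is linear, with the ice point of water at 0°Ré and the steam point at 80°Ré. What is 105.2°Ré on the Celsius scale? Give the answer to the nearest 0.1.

Linear interpolation between the fixed points: C = (105.2 - 0) × 100 / (80 - 0) = 131.5000°C.

131.5°C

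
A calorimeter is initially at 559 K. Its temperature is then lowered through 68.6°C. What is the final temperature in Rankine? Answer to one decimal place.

882.7°R

Initial temperature in Celsius: 559 - 273.15 = 285.8500°C.
Final Celsius temperature: 285.8500 - 68.6000 = 217.2500°C.
In Rankine: 217.2500 × 1.8 + 491.67 = 882.7°R.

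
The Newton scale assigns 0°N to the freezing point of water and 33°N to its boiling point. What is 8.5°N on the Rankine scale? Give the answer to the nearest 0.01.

538.03°R

Linear interpolation between the fixed points: C = (8.5 - 0) × 100 / (33 - 0) = 25.7576°C.
Then 25.7576 × 1.8 + 491.67 = 538.03°R.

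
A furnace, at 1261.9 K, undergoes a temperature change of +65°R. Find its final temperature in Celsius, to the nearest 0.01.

Initial temperature in Celsius: 1261.9 - 273.15 = 988.7500°C.
The 65°R change is an interval, so only the factor 5/9 applies: +65 × 5/9 = +36.1111°C.
Final Celsius temperature: 988.7500 + 36.1111 = 1024.8611°C.

1024.86°C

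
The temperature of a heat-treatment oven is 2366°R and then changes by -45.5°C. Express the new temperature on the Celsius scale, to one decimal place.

995.8°C

Initial temperature in Celsius: (2366 - 491.67) × 5/9 = 1041.2944°C.
Final Celsius temperature: 1041.2944 - 45.5000 = 995.7944°C.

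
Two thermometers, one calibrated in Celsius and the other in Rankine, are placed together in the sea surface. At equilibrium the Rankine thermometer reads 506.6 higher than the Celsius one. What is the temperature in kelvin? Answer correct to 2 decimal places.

Let x be the Celsius reading; then the Rankine reading is 1.8·x + 491.67.
(1.8·x + 491.67) - x = 506.6  ⇒  (0.8)·x = 14.93  ⇒  x = 18.6625°C.
In kelvin: 18.6625 + 273.15 = 291.81 K.

291.81 K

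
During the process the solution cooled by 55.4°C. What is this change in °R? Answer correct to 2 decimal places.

99.72°R

Only the scale ratio 1.8 matters for a change in temperature.
55.4 × 1.8 = 99.72.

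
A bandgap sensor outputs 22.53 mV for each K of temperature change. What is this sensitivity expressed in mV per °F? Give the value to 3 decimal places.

12.517 mV per °F

Since only a temperature interval is involved, the additive offset between the scales drops out.
A change of 1°F is a change of 5/9 K, so per °F the value is 22.53 × 5/9 = 12.517.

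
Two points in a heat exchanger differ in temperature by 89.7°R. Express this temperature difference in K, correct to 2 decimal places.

49.83 K

An interval of 1°R corresponds to 5/9 K.
89.7 × 5/9 = 49.83.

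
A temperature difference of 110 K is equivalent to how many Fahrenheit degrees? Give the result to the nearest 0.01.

198.00°F

An interval of 1 K corresponds to 1.8°F.
110 × 1.8 = 198.00.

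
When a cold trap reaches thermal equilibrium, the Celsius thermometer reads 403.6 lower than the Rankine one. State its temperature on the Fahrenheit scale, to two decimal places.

Let x be the Rankine reading; then the Celsius reading is 5/9·x - 273.15.
(5/9·x - 273.15) - x = -403.6  ⇒  (-4/9)·x = -130.45  ⇒  x = 293.5125°R.
In Celsius: (293.5125 - 491.67) × 5/9 = -110.0875°C.
In Fahrenheit: -110.0875 × 1.8 + 32 = -166.16°F.

-166.16°F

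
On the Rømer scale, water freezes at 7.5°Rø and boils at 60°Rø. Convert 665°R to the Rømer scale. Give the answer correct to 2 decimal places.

58.05°Rø

First in Celsius: (665 - 491.67) × 5/9 = 96.2944°C.
Linearly onto the Rømer scale: 7.5 + (96.2944 / 100) × (60 - 7.5) = 58.05°Rø.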